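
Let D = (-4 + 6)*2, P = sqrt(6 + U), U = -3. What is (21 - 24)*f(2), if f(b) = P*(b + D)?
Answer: -18*sqrt(3) ≈ -31.177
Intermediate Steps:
P = sqrt(3) (P = sqrt(6 - 3) = sqrt(3) ≈ 1.7320)
D = 4 (D = 2*2 = 4)
f(b) = sqrt(3)*(4 + b) (f(b) = sqrt(3)*(b + 4) = sqrt(3)*(4 + b))
(21 - 24)*f(2) = (21 - 24)*(sqrt(3)*(4 + 2)) = -3*sqrt(3)*6 = -18*sqrt(3)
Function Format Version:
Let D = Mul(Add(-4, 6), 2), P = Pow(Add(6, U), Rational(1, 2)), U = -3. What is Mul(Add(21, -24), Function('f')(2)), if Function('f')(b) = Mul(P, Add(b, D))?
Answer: Mul(-18, Pow(3, Rational(1, 2))) ≈ -31.177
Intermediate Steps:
P = Pow(3, Rational(1, 2)) (P = Pow(Add(6, -3), Rational(1, 2)) = Pow(3, Rational(1, 2)) ≈ 1.7320)
D = 4 (D = Mul(2, 2) = 4)
Function('f')(b) = Mul(Pow(3, Rational(1, 2)), Add(4, b)) (Function('f')(b) = Mul(Pow(3, Rational(1, 2)), Add(b, 4)) = Mul(Pow(3, Rational(1, 2)), Add(4, b)))
Mul(Add(21, -24), Function('f')(2)) = Mul(Add(21, -24), Mul(Pow(3, Rational(1, 2)), Add(4, 2))) = Mul(-3, Mul(Pow(3, Rational(1, 2)), 6)) = Mul(-3, Mul(6, Pow(3, Rational(1, 2)))) = Mul(-18, Pow(3, Rational(1, 2)))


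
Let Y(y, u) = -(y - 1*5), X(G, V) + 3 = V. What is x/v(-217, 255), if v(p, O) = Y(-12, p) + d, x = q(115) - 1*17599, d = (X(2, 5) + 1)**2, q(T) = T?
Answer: -8742/13 ≈ -672.46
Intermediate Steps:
X(G, V) = -3 + V
d = 9 (d = ((-3 + 5) + 1)**2 = (2 + 1)**2 = 3**2 = 9)
x = -17484 (x = 115 - 1*17599 = 115 - 17599 = -17484)
Y(y, u) = 5 - y (Y(y, u) = -(y - 5) = -(-5 + y) = 5 - y)
v(p, O) = 26 (v(p, O) = (5 - 1*(-12)) + 9 = (5 + 12) + 9 = 17 + 9 = 26)
x/v(-217, 255) = -17484/26 = -17484*1/26 = -8742/13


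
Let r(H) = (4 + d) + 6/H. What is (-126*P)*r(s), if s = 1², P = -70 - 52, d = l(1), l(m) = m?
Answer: 169092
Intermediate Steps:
d = 1
P = -122
s = 1
r(H) = 5 + 6/H (r(H) = (4 + 1) + 6/H = 5 + 6/H)
(-126*P)*r(s) = (-126*(-122))*(5 + 6/1) = 15372*(5 + 6*1) = 15372*(5 + 6) = 15372*11 = 169092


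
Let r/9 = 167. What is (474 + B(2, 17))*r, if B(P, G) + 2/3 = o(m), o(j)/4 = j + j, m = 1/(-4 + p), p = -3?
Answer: 4967916/7 ≈ 7.0970e+5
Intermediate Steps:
r = 1503 (r = 9*167 = 1503)
m = -1/7 (m = 1/(-4 - 3) = 1/(-7) = -1/7 ≈ -0.14286)
o(j) = 8*j (o(j) = 4*(j + j) = 4*(2*j) = 8*j)
B(P, G) = -38/21 (B(P, G) = -2/3 + 8*(-1/7) = -2/3 - 8/7 = -38/21)
(474 + B(2, 17))*r = (474 - 38/21)*1503 = (9916/21)*1503 = 4967916/7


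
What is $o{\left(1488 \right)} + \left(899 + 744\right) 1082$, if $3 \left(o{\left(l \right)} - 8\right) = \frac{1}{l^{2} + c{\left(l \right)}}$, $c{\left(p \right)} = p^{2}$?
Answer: $\frac{23616954418177}{13284864} \approx 1.7777 \cdot 10^{6}$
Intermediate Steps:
$o{\left(l \right)} = 8 + \frac{1}{6 l^{2}}$ ($o{\left(l \right)} = 8 + \frac{1}{3 \left(l^{2} + l^{2}\right)} = 8 + \frac{1}{3 \cdot 2 l^{2}} = 8 + \frac{\frac{1}{2} \frac{1}{l^{2}}}{3} = 8 + \frac{1}{6 l^{2}}$)
$o{\left(1488 \right)} + \left(899 + 744\right) 1082 = \left(8 + \frac{1}{6 \cdot 2214144}\right) + \left(899 + 744\right) 1082 = \left(8 + \frac{1}{6} \cdot \frac{1}{2214144}\right) + 1643 \cdot 1082 = \left(8 + \frac{1}{13284864}\right) + 1777726 = \frac{106278913}{13284864} + 1777726 = \frac{23616954418177}{13284864}$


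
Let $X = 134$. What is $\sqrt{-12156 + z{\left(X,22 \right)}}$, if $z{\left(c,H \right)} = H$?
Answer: $i \sqrt{12134} \approx 110.15 i$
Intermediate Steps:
$\sqrt{-12156 + z{\left(X,22 \right)}} = \sqrt{-12156 + 22} = \sqrt{-12134} = i \sqrt{12134}$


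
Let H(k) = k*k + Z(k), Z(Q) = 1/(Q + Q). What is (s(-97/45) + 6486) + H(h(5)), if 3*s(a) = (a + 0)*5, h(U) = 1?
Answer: 350131/54 ≈ 6483.9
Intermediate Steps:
Z(Q) = 1/(2*Q)
H(k) = k² + 1/(2*k) (H(k) = k*k + 1/(2*k) = k² + 1/(2*k))
s(a) = 5*a/3 (s(a) = ((a + 0)*5)/3 = (a*5)/3 = (5*a)/3 = 5*a/3)
(s(-97/45) + 6486) + H(h(5)) = (5*(-97/45)/3 + 6486) + (½ + 1³)/1 = (5*(-97*1/45)/3 + 6486) + 1*(½ + 1) = ((5/3)*(-97/45) + 6486) + 1*(3/2) = (-97/27 + 6486) + 3/2 = 175025/27 + 3/2 = 350131/54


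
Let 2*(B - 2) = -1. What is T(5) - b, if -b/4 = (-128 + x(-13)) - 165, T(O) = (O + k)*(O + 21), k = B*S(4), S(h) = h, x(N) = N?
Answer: -938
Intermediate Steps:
B = 3/2 (B = 2 + (½)*(-1) = 2 - ½ = 3/2 ≈ 1.5000)
k = 6 (k = (3/2)*4 = 6)
T(O) = (6 + O)*(21 + O) (T(O) = (O + 6)*(O + 21) = (6 + O)*(21 + O))
b = 1224 (b = -4*((-128 - 13) - 165) = -4*(-141 - 165) = -4*(-306) = 1224)
T(5) - b = (126 + 5² + 27*5) - 1*1224 = (126 + 25 + 135) - 1224 = 286 - 1224 = -938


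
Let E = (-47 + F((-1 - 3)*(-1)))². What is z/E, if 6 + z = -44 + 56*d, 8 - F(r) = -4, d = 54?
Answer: 2974/1225 ≈ 2.4278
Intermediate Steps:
F(r) = 12 (F(r) = 8 - 1*(-4) = 8 + 4 = 12)
E = 1225 (E = (-47 + 12)² = (-35)² = 1225)
z = 2974 (z = -6 + (-44 + 56*54) = -6 + (-44 + 3024) = -6 + 2980 = 2974)
z/E = 2974/1225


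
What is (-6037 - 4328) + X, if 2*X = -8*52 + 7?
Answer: -21139/2 ≈ -10570.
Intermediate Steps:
X = -409/2 (X = (-8*52 + 7)/2 = (-416 + 7)/2 = (1/2)*(-409) = -409/2 ≈ -204.50)
(-6037 - 4328) + X = (-6037 - 4328) - 409/2 = -10365 - 409/2 = -21139/2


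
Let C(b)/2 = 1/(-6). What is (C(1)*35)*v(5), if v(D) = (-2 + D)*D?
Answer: -175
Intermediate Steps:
v(D) = D*(-2 + D)
C(b) = -⅓ (C(b) = 2/(-6) = 2*(-⅙) = -⅓)
(C(1)*35)*v(5) = (-⅓*35)*(5*(-2 + 5)) = -175*3/3 = -35/3*15 = -175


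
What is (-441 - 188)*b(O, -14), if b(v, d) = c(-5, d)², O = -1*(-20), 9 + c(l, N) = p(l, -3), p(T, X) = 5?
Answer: -10064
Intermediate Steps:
c(l, N) = -4 (c(l, N) = -9 + 5 = -4)
O = 20
b(v, d) = 16 (b(v, d) = (-4)² = 16)
(-441 - 188)*b(O, -14) = (-441 - 188)*16 = -629*16 = -10064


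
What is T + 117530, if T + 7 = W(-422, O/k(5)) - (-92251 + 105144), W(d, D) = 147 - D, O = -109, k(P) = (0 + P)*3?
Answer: 1571764/15 ≈ 1.0478e+5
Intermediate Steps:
k(P) = 3*P (k(P) = P*3 = 3*P)
T = -191186/15 (T = -7 + ((147 - (-109)/(3*5)) - (-92251 + 105144)) = -7 + ((147 - (-109)/15) - 1*12893) = -7 + ((147 - (-109)/15) - 12893) = -7 + ((147 - 1*(-109/15)) - 12893) = -7 + ((147 + 109/15) - 12893) = -7 + (2314/15 - 12893) = -7 - 191081/15 = -191186/15 ≈ -12746.)
T + 117530 = -191186/15 + 117530 = 1571764/15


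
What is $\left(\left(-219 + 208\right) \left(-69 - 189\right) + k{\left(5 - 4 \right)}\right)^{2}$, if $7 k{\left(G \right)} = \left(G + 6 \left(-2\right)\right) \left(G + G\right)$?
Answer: $\frac{393784336}{49} \approx 8.0364 \cdot 10^{6}$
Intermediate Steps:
$k{\left(G \right)} = \frac{2 G \left(-12 + G\right)}{7}$ ($k{\left(G \right)} = \frac{\left(G + 6 \left(-2\right)\right) \left(G + G\right)}{7} = \frac{\left(G - 12\right) 2 G}{7} = \frac{\left(-12 + G\right) 2 G}{7} = \frac{2 G \left(-12 + G\right)}{7}$)
$\left(\left(-219 + 208\right) \left(-69 - 189\right) + k{\left(5 - 4 \right)}\right)^{2} = \left(\left(-219 + 208\right) \left(-69 - 189\right) + \frac{2 \left(5 - 4\right) \left(-12 + \left(5 - 4\right)\right)}{7}\right)^{2} = \left(\left(-11\right) \left(-258\right) + \frac{2}{7} \cdot 1 \left(-12 + 1\right)\right)^{2} = \left(2838 + \frac{2}{7} \cdot 1 \left(-11\right)\right)^{2} = \left(2838 - \frac{22}{7}\right)^{2} = \left(\frac{19844}{7}\right)^{2} = \frac{393784336}{49}$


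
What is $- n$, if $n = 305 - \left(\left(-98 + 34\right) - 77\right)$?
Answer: $-446$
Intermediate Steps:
$n = 446$ ($n = 305 - \left(-64 - 77\right) = 305 - -141 = 305 + 141 = 446$)
$- n = \left(-1\right) 446 = -446$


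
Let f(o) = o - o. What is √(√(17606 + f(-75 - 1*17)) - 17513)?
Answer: √(-17513 + √17606) ≈ 131.83*I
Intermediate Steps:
f(o) = 0
√(√(17606 + f(-75 - 1*17)) - 17513) = √(√(17606 + 0) - 17513) = √(√17606 - 17513) = √(-17513 + √17606)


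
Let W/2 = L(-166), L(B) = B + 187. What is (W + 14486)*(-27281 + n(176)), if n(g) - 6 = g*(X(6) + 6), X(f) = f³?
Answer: 171386816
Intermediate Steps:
L(B) = 187 + B
W = 42 (W = 2*(187 - 166) = 2*21 = 42)
n(g) = 6 + 222*g (n(g) = 6 + g*(6³ + 6) = 6 + g*(216 + 6) = 6 + g*222 = 6 + 222*g)
(W + 14486)*(-27281 + n(176)) = (42 + 14486)*(-27281 + (6 + 222*176)) = 14528*(-27281 + (6 + 39072)) = 14528*(-27281 + 39078) = 14528*11797 = 171386816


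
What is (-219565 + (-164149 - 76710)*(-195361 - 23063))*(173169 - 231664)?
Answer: -3077373203250245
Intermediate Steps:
(-219565 + (-164149 - 76710)*(-195361 - 23063))*(173169 - 231664) = (-219565 - 240859*(-218424))*(-58495) = (-219565 + 52609386216)*(-58495) = 52609166651*(-58495) = -3077373203250245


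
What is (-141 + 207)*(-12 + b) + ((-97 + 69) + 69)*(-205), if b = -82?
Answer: -14609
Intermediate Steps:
(-141 + 207)*(-12 + b) + ((-97 + 69) + 69)*(-205) = (-141 + 207)*(-12 - 82) + ((-97 + 69) + 69)*(-205) = 66*(-94) + (-28 + 69)*(-205) = -6204 + 41*(-205) = -6204 - 8405 = -14609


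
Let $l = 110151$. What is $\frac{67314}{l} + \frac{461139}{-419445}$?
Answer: $- \frac{835570417}{1711195785} \approx -0.4883$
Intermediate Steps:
$\frac{67314}{l} + \frac{461139}{-419445} = \frac{67314}{110151} + \frac{461139}{-419445} = 67314 \cdot \frac{1}{110151} + 461139 \left(- \frac{1}{419445}\right) = \frac{22438}{36717} - \frac{153713}{139815} = - \frac{835570417}{1711195785}$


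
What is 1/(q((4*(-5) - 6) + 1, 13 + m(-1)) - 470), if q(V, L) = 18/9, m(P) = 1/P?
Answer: -1/468 ≈ -0.0021368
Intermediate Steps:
q(V, L) = 2 (q(V, L) = 18*(⅑) = 2)
1/(q((4*(-5) - 6) + 1, 13 + m(-1)) - 470) = 1/(2 - 470) = 1/(-468) = -1/468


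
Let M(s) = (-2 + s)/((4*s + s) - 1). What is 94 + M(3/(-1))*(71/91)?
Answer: 137219/1456 ≈ 94.244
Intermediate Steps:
M(s) = (-2 + s)/(-1 + 5*s) (M(s) = (-2 + s)/(5*s - 1) = (-2 + s)/(-1 + 5*s))
94 + M(3/(-1))*(71/91) = 94 + ((-2 + 3/(-1))/(-1 + 5*(3/(-1))))*(71/91) = 94 + ((-2 + 3*(-1))/(-1 + 5*(3*(-1))))*(71*(1/91)) = 94 + ((-2 - 3)/(-1 + 5*(-3)))*(71/91) = 94 + (-5/(-1 - 15))*(71/91) = 94 + (-5/(-16))*(71/91) = 94 - 1/16*(-5)*(71/91) = 94 + (5/16)*(71/91) = 94 + 355/1456 = 137219/1456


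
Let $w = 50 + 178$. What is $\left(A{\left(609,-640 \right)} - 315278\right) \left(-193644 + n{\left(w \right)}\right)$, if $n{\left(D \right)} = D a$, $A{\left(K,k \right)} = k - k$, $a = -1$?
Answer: $61123576416$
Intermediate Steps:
$w = 228$
$A{\left(K,k \right)} = 0$
$n{\left(D \right)} = - D$ ($n{\left(D \right)} = D \left(-1\right) = - D$)
$\left(A{\left(609,-640 \right)} - 315278\right) \left(-193644 + n{\left(w \right)}\right) = \left(0 - 315278\right) \left(-193644 - 228\right) = - 315278 \left(-193644 - 228\right) = \left(-315278\right) \left(-193872\right) = 61123576416$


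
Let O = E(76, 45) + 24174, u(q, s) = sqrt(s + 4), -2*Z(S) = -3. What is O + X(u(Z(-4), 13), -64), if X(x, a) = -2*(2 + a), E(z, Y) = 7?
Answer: 24305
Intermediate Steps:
Z(S) = 3/2 (Z(S) = -1/2*(-3) = 3/2)
u(q, s) = sqrt(4 + s)
O = 24181 (O = 7 + 24174 = 24181)
X(x, a) = -4 - 2*a (X(x, a) = -2*(2 + a) = -4 - 2*a)
O + X(u(Z(-4), 13), -64) = 24181 + (-4 - 2*(-64)) = 24181 + (-4 + 128) = 24181 + 124 = 24305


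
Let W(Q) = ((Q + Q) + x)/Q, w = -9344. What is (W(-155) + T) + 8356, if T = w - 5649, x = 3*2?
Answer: -1028431/155 ≈ -6635.0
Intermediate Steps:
x = 6
T = -14993 (T = -9344 - 5649 = -14993)
W(Q) = (6 + 2*Q)/Q (W(Q) = ((Q + Q) + 6)/Q = (2*Q + 6)/Q = (6 + 2*Q)/Q)
(W(-155) + T) + 8356 = ((2 + 6/(-155)) - 14993) + 8356 = ((2 + 6*(-1/155)) - 14993) + 8356 = ((2 - 6/155) - 14993) + 8356 = (304/155 - 14993) + 8356 = -2323611/155 + 8356 = -1028431/155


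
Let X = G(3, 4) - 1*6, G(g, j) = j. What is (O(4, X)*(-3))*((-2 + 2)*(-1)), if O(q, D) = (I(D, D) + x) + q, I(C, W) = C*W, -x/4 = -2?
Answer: 0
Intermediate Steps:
x = 8 (x = -4*(-2) = 8)
X = -2 (X = 4 - 1*6 = 4 - 6 = -2)
O(q, D) = 8 + q + D² (O(q, D) = (D*D + 8) + q = (D² + 8) + q = (8 + D²) + q = 8 + q + D²)
(O(4, X)*(-3))*((-2 + 2)*(-1)) = ((8 + 4 + (-2)²)*(-3))*((-2 + 2)*(-1)) = ((8 + 4 + 4)*(-3))*(0*(-1)) = (16*(-3))*0 = -48*0 = 0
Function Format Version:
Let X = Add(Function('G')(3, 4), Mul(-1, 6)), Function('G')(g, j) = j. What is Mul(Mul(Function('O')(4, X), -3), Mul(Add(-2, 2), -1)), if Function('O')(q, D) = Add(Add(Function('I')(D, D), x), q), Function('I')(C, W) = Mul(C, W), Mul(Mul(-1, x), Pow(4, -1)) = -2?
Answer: 0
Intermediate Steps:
x = 8 (x = Mul(-4, -2) = 8)
X = -2 (X = Add(4, Mul(-1, 6)) = Add(4, -6) = -2)
Function('O')(q, D) = Add(8, q, Pow(D, 2)) (Function('O')(q, D) = Add(Add(Mul(D, D), 8), q) = Add(Add(Pow(D, 2), 8), q) = Add(Add(8, Pow(D, 2)), q) = Add(8, q, Pow(D, 2)))
Mul(Mul(Function('O')(4, X), -3), Mul(Add(-2, 2), -1)) = Mul(Mul(Add(8, 4, Pow(-2, 2)), -3), Mul(Add(-2, 2), -1)) = Mul(Mul(Add(8, 4, 4), -3), Mul(0, -1)) = Mul(Mul(16, -3), 0) = Mul(-48, 0) = 0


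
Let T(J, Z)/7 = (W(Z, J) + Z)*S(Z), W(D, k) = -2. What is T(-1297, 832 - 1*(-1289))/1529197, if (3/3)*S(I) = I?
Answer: 31460793/1529197 ≈ 20.573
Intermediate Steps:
S(I) = I
T(J, Z) = 7*Z*(-2 + Z) (T(J, Z) = 7*((-2 + Z)*Z) = 7*(Z*(-2 + Z)) = 7*Z*(-2 + Z))
T(-1297, 832 - 1*(-1289))/1529197 = (7*(832 - 1*(-1289))*(-2 + (832 - 1*(-1289))))/1529197 = (7*(832 + 1289)*(-2 + (832 + 1289)))*(1/1529197) = (7*2121*(-2 + 2121))*(1/1529197) = (7*2121*2119)*(1/1529197) = 31460793*(1/1529197) = 31460793/1529197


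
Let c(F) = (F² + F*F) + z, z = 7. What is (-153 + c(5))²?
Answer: 9216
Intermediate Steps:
c(F) = 7 + 2*F² (c(F) = (F² + F*F) + 7 = (F² + F²) + 7 = 2*F² + 7 = 7 + 2*F²)
(-153 + c(5))² = (-153 + (7 + 2*5²))² = (-153 + (7 + 2*25))² = (-153 + (7 + 50))² = (-153 + 57)² = (-96)² = 9216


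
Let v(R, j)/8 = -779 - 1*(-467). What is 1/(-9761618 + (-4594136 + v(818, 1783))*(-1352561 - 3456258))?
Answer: 1/22104361535990 ≈ 4.5240e-14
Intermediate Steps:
v(R, j) = -2496 (v(R, j) = 8*(-779 - 1*(-467)) = 8*(-779 + 467) = 8*(-312) = -2496)
1/(-9761618 + (-4594136 + v(818, 1783))*(-1352561 - 3456258)) = 1/(-9761618 + (-4594136 - 2496)*(-1352561 - 3456258)) = 1/(-9761618 - 4596632*(-4808819)) = 1/(-9761618 + 22104371297608) = 1/22104361535990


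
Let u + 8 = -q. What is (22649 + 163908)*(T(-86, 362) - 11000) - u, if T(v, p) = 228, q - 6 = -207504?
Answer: -2009799494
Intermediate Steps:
q = -207498 (q = 6 - 207504 = -207498)
u = 207490 (u = -8 - 1*(-207498) = -8 + 207498 = 207490)
(22649 + 163908)*(T(-86, 362) - 11000) - u = (22649 + 163908)*(228 - 11000) - 1*207490 = 186557*(-10772) - 207490 = -2009592004 - 207490 = -2009799494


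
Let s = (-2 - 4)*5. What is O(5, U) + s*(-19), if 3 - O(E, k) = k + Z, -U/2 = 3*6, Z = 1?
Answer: 608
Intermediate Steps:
U = -36 (U = -6*6 = -2*18 = -36)
O(E, k) = 2 - k (O(E, k) = 3 - (k + 1) = 3 - (1 + k) = 3 + (-1 - k) = 2 - k)
s = -30 (s = -6*5 = -30)
O(5, U) + s*(-19) = (2 - 1*(-36)) - 30*(-19) = (2 + 36) + 570 = 38 + 570 = 608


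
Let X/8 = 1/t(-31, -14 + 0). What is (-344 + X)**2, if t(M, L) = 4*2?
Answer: 117649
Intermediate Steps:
t(M, L) = 8
X = 1 (X = 8/8 = 8*(1/8) = 1)
(-344 + X)**2 = (-344 + 1)**2 = (-343)**2 = 117649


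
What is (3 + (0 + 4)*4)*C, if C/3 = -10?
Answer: -570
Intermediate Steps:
C = -30 (C = 3*(-10) = -30)
(3 + (0 + 4)*4)*C = (3 + (0 + 4)*4)*(-30) = (3 + 4*4)*(-30) = (3 + 16)*(-30) = 19*(-30) = -570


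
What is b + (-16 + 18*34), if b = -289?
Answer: 307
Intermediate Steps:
b + (-16 + 18*34) = -289 + (-16 + 18*34) = -289 + (-16 + 612) = -289 + 596 = 307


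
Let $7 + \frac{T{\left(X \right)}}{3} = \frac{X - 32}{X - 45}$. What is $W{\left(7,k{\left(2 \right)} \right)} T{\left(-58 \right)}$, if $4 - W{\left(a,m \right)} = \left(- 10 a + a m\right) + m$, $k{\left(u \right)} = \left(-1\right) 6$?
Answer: $- \frac{230946}{103} \approx -2242.2$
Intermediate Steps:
$k{\left(u \right)} = -6$
$W{\left(a,m \right)} = 4 - m + 10 a - a m$ ($W{\left(a,m \right)} = 4 - \left(\left(- 10 a + a m\right) + m\right) = 4 - \left(m - 10 a + a m\right) = 4 - m + 10 a - a m$)
$T{\left(X \right)} = -21 + \frac{3 \left(-32 + X\right)}{-45 + X}$ ($T{\left(X \right)} = -21 + 3 \frac{X - 32}{X - 45} = -21 + 3 \frac{-32 + X}{-45 + X} = -21 + \frac{3 \left(-32 + X\right)}{-45 + X}$)
$W{\left(7,k{\left(2 \right)} \right)} T{\left(-58 \right)} = \left(4 - -6 + 10 \cdot 7 - 7 \left(-6\right)\right) \frac{3 \left(283 - -348\right)}{-45 - 58} = \left(4 + 6 + 70 + 42\right) \frac{3 \left(283 + 348\right)}{-103} = 122 \cdot 3 \left(- \frac{1}{103}\right) 631 = 122 \left(- \frac{1893}{103}\right) = - \frac{230946}{103}$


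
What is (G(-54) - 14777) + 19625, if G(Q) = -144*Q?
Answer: 12624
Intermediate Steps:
(G(-54) - 14777) + 19625 = (-144*(-54) - 14777) + 19625 = (7776 - 14777) + 19625 = -7001 + 19625 = 12624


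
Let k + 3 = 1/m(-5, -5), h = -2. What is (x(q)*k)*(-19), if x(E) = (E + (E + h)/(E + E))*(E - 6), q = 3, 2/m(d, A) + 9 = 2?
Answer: -4693/4 ≈ -1173.3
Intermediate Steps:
m(d, A) = -2/7 (m(d, A) = 2/(-9 + 2) = 2/(-7) = 2*(-1/7) = -2/7)
k = -13/2 (k = -3 + 1/(-2/7) = -3 - 7/2 = -13/2 ≈ -6.5000)
x(E) = (-6 + E)*(E + (-2 + E)/(2*E)) (x(E) = (E + (E - 2)/(E + E))*(E - 6) = (E + (-2 + E)/((2*E)))*(-6 + E) = (E + (-2 + E)*(1/(2*E)))*(-6 + E) = (E + (-2 + E)/(2*E))*(-6 + E) = (-6 + E)*(E + (-2 + E)/(2*E)))
(x(q)*k)*(-19) = ((-4 + 3**2 + 6/3 - 11/2*3)*(-13/2))*(-19) = ((-4 + 9 + 6*(1/3) - 33/2)*(-13/2))*(-19) = ((-4 + 9 + 2 - 33/2)*(-13/2))*(-19) = -19/2*(-13/2)*(-19) = (247/4)*(-19) = -4693/4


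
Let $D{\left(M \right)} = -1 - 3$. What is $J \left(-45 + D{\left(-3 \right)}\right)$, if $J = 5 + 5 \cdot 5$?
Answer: $-1470$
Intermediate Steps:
$D{\left(M \right)} = -4$
$J = 30$ ($J = 5 + 25 = 30$)
$J \left(-45 + D{\left(-3 \right)}\right) = 30 \left(-45 - 4\right) = 30 \left(-49\right) = -1470$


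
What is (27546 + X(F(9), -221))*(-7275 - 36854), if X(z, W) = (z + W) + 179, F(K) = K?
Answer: -1214121177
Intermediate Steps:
X(z, W) = 179 + W + z (X(z, W) = (W + z) + 179 = 179 + W + z)
(27546 + X(F(9), -221))*(-7275 - 36854) = (27546 + (179 - 221 + 9))*(-7275 - 36854) = (27546 - 33)*(-44129) = 27513*(-44129) = -1214121177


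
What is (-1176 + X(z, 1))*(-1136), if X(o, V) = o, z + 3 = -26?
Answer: 1368880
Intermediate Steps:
z = -29 (z = -3 - 26 = -29)
(-1176 + X(z, 1))*(-1136) = (-1176 - 29)*(-1136) = -1205*(-1136) = 1368880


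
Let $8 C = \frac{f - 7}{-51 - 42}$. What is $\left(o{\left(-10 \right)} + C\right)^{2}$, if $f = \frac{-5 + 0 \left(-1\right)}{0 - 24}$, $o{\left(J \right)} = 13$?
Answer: $\frac{53959108681}{318836736} \approx 169.24$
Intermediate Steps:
$f = \frac{5}{24}$ ($f = \frac{-5 + 0}{-24} = \left(-5\right) \left(- \frac{1}{24}\right) = \frac{5}{24} \approx 0.20833$)
$C = \frac{163}{17856}$ ($C = \frac{\left(\frac{5}{24} - 7\right) \frac{1}{-51 - 42}}{8} = \frac{\left(- \frac{163}{24}\right) \frac{1}{-93}}{8} = \frac{\left(- \frac{163}{24}\right) \left(- \frac{1}{93}\right)}{8} = \frac{1}{8} \cdot \frac{163}{2232} = \frac{163}{17856} \approx 0.0091286$)
$\left(o{\left(-10 \right)} + C\right)^{2} = \left(13 + \frac{163}{17856}\right)^{2} = \left(\frac{232291}{17856}\right)^{2} = \frac{53959108681}{318836736}$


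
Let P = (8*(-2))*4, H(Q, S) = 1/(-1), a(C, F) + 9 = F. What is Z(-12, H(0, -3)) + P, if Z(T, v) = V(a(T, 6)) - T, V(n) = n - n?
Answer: -52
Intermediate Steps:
a(C, F) = -9 + F
V(n) = 0
H(Q, S) = -1
Z(T, v) = -T (Z(T, v) = 0 - T = -T)
P = -64 (P = -16*4 = -64)
Z(-12, H(0, -3)) + P = -1*(-12) - 64 = 12 - 64 = -52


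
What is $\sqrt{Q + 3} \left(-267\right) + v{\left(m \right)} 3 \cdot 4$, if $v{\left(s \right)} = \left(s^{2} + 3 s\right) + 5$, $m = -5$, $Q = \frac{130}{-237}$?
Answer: $180 - \frac{89 \sqrt{137697}}{79} \approx -238.05$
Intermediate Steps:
$Q = - \frac{130}{237}$ ($Q = 130 \left(- \frac{1}{237}\right) = - \frac{130}{237} \approx -0.54852$)
$v{\left(s \right)} = 5 + s^{2} + 3 s$
$\sqrt{Q + 3} \left(-267\right) + v{\left(m \right)} 3 \cdot 4 = \sqrt{- \frac{130}{237} + 3} \left(-267\right) + \left(5 + \left(-5\right)^{2} + 3 \left(-5\right)\right) 3 \cdot 4 = \sqrt{\frac{581}{237}} \left(-267\right) + \left(5 + 25 - 15\right) 3 \cdot 4 = \frac{\sqrt{137697}}{237} \left(-267\right) + 15 \cdot 3 \cdot 4 = - \frac{89 \sqrt{137697}}{79} + 45 \cdot 4 = - \frac{89 \sqrt{137697}}{79} + 180 = 180 - \frac{89 \sqrt{137697}}{79}$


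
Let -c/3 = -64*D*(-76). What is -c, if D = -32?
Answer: -466944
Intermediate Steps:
c = 466944 (c = -3*(-64*(-32))*(-76) = -6144*(-76) = -3*(-155648) = 466944)
-c = -1*466944 = -466944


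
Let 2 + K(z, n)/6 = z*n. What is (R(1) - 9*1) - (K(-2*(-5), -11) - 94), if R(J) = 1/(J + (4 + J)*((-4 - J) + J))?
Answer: 14382/19 ≈ 756.95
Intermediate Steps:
K(z, n) = -12 + 6*n*z (K(z, n) = -12 + 6*(z*n) = -12 + 6*(n*z) = -12 + 6*n*z)
R(J) = 1/(-16 - 3*J) (R(J) = 1/(J + (4 + J)*(-4)) = 1/(J + (-16 - 4*J)) = 1/(-16 - 3*J))
(R(1) - 9*1) - (K(-2*(-5), -11) - 94) = (-1/(16 + 3*1) - 9*1) - ((-12 + 6*(-11)*(-2*(-5))) - 94) = (-1/(16 + 3) - 9) - ((-12 + 6*(-11)*10) - 94) = (-1/19 - 9) - ((-12 - 660) - 94) = (-1*1/19 - 9) - (-672 - 94) = (-1/19 - 9) - 1*(-766) = -172/19 + 766 = 14382/19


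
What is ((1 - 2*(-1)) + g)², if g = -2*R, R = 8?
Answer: 169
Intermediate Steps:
g = -16 (g = -2*8 = -16)
((1 - 2*(-1)) + g)² = ((1 - 2*(-1)) - 16)² = ((1 + 2) - 16)² = (3 - 16)² = (-13)² = 169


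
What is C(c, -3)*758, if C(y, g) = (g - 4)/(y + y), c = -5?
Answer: 2653/5 ≈ 530.60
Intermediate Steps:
C(y, g) = (-4 + g)/(2*y) (C(y, g) = (-4 + g)/((2*y)) = (-4 + g)*(1/(2*y)) = (-4 + g)/(2*y))
C(c, -3)*758 = ((½)*(-4 - 3)/(-5))*758 = ((½)*(-⅕)*(-7))*758 = (7/10)*758 = 2653/5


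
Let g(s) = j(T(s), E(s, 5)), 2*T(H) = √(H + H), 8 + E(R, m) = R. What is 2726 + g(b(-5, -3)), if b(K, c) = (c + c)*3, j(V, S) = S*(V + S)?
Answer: 3402 - 78*I ≈ 3402.0 - 78.0*I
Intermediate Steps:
E(R, m) = -8 + R
T(H) = √2*√H/2 (T(H) = √(H + H)/2 = √(2*H)/2 = (√2*√H)/2 = √2*√H/2)
j(V, S) = S*(S + V)
b(K, c) = 6*c (b(K, c) = (2*c)*3 = 6*c)
g(s) = (-8 + s)*(-8 + s + √2*√s/2) (g(s) = (-8 + s)*((-8 + s) + √2*√s/2) = (-8 + s)*(-8 + s + √2*√s/2))
2726 + g(b(-5, -3)) = 2726 + (-8 + 6*(-3))*(-16 + 2*(6*(-3)) + √2*√(6*(-3)))/2 = 2726 + (-8 - 18)*(-16 + 2*(-18) + √2*√(-18))/2 = 2726 + (½)*(-26)*(-16 - 36 + √2*(3*I*√2)) = 2726 + (½)*(-26)*(-16 - 36 + 6*I) = 2726 + (½)*(-26)*(-52 + 6*I) = 2726 + (676 - 78*I) = 3402 - 78*I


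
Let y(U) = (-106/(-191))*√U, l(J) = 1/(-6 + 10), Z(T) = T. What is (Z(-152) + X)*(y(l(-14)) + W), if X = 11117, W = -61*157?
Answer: -20056673610/191 ≈ -1.0501e+8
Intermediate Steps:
l(J) = ¼ (l(J) = 1/4 = ¼)
y(U) = 106*√U/191 (y(U) = (-106*(-1/191))*√U = 106*√U/191)
W = -9577
(Z(-152) + X)*(y(l(-14)) + W) = (-152 + 11117)*(106*√(¼)/191 - 9577) = 10965*((106/191)*(½) - 9577) = 10965*(53/191 - 9577) = 10965*(-1829154/191) = -20056673610/191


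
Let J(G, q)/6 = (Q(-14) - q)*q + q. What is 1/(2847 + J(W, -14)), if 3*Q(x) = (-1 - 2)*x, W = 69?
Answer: 1/411 ≈ 0.0024331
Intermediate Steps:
Q(x) = -x (Q(x) = ((-1 - 2)*x)/3 = (-3*x)/3 = -x)
J(G, q) = 6*q + 6*q*(14 - q) (J(G, q) = 6*((-1*(-14) - q)*q + q) = 6*((14 - q)*q + q) = 6*(q*(14 - q) + q) = 6*(q + q*(14 - q)) = 6*q + 6*q*(14 - q))
1/(2847 + J(W, -14)) = 1/(2847 + 6*(-14)*(15 - 1*(-14))) = 1/(2847 + 6*(-14)*(15 + 14)) = 1/(2847 + 6*(-14)*29) = 1/(2847 - 2436) = 1/411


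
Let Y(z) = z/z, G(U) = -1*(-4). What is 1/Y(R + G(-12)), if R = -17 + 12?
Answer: 1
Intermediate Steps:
R = -5
G(U) = 4
Y(z) = 1
1/Y(R + G(-12)) = 1/1 = 1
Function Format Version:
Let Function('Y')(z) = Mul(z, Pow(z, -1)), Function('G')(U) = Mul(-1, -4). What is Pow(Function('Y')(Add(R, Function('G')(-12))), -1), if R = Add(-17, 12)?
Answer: 1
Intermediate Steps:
R = -5
Function('G')(U) = 4
Function('Y')(z) = 1
Pow(Function('Y')(Add(R, Function('G')(-12))), -1) = Pow(1, -1) = 1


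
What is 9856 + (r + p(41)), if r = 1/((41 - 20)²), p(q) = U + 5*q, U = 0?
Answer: 4436902/441 ≈ 10061.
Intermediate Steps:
p(q) = 5*q (p(q) = 0 + 5*q = 5*q)
r = 1/441 (r = 1/(21²) = 1/441 ≈ 0.0022676)
9856 + (r + p(41)) = 9856 + (1/441 + 5*41) = 9856 + (1/441 + 205) = 9856 + 90406/441 = 4436902/441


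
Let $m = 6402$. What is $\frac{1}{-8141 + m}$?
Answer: $- \frac{1}{1739} \approx -0.00057504$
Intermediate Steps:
$\frac{1}{-8141 + m} = \frac{1}{-8141 + 6402} = \frac{1}{-1739} = - \frac{1}{1739}$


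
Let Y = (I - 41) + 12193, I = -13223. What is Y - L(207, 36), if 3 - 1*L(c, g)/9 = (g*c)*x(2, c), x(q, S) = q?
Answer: 133038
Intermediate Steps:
L(c, g) = 27 - 18*c*g (L(c, g) = 27 - 9*g*c*2 = 27 - 9*c*g*2 = 27 - 18*c*g)
Y = -1071 (Y = (-13223 - 41) + 12193 = -13264 + 12193 = -1071)
Y - L(207, 36) = -1071 - (27 - 18*207*36) = -1071 - (27 - 134136) = -1071 - 1*(-134109) = -1071 + 134109 = 133038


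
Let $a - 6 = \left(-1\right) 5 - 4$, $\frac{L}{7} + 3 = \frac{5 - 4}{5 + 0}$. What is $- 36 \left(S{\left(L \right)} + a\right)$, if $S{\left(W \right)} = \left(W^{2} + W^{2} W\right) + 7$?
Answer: $\frac{32136192}{125} \approx 2.5709 \cdot 10^{5}$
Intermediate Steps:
$L = - \frac{98}{5}$ ($L = -21 + 7 \frac{5 - 4}{5 + 0} = -21 + 7 \cdot 1 \cdot \frac{1}{5} = -21 + 7 \cdot \frac{1}{5} = -21 + \frac{7}{5} = - \frac{98}{5} \approx -19.6$)
$S{\left(W \right)} = 7 + W^{2} + W^{3}$ ($S{\left(W \right)} = \left(W^{2} + W^{3}\right) + 7 = 7 + W^{2} + W^{3}$)
$a = -3$ ($a = 6 - 9 = -3$)
$- 36 \left(S{\left(L \right)} + a\right) = - 36 \left(\left(7 + \left(- \frac{98}{5}\right)^{2} + \left(- \frac{98}{5}\right)^{3}\right) - 3\right) = - 36 \left(\left(7 + \frac{9604}{25} - \frac{941192}{125}\right) - 3\right) = - 36 \left(- \frac{892297}{125} - 3\right) = \left(-36\right) \left(- \frac{892672}{125}\right) = \frac{32136192}{125}$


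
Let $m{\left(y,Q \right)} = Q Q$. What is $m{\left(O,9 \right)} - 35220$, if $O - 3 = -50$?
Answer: $-35139$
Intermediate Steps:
$O = -47$ ($O = 3 - 50 = -47$)
$m{\left(y,Q \right)} = Q^{2}$
$m{\left(O,9 \right)} - 35220 = 9^{2} - 35220 = 81 - 35220 = -35139$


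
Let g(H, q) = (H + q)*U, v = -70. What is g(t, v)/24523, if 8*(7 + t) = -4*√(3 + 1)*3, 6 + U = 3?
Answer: 240/24523 ≈ 0.0097867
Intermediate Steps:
U = -3 (U = -6 + 3 = -3)
t = -10 (t = -7 + (-4*√(3 + 1)*3)/8 = -7 + (-4*√4*3)/8 = -7 + (-4*2*3)/8 = -7 + (-8*3)/8 = -7 + (⅛)*(-24) = -7 - 3 = -10)
g(H, q) = -3*H - 3*q (g(H, q) = (H + q)*(-3) = -3*H - 3*q)
g(t, v)/24523 = (-3*(-10) - 3*(-70))/24523 = (30 + 210)*(1/24523) = 240*(1/24523) = 240/24523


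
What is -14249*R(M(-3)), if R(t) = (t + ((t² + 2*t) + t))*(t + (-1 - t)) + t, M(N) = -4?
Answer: 56996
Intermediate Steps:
R(t) = -t² - 3*t (R(t) = (t + (t² + 3*t))*(-1) + t = (t² + 4*t)*(-1) + t = (-t² - 4*t) + t = -t² - 3*t)
-14249*R(M(-3)) = -(-14249)*(-4)*(3 - 4) = -(-14249)*(-4)*(-1) = -14249*(-4) = 56996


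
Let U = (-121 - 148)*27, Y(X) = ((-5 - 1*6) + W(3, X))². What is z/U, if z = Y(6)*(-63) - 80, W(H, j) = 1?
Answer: 6380/7263 ≈ 0.87842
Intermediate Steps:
Y(X) = 100 (Y(X) = ((-5 - 1*6) + 1)² = ((-5 - 6) + 1)² = (-11 + 1)² = (-10)² = 100)
U = -7263 (U = -269*27 = -7263)
z = -6380 (z = 100*(-63) - 80 = -6300 - 80 = -6380)
z/U = -6380/(-7263) = -6380*(-1/7263) = 6380/7263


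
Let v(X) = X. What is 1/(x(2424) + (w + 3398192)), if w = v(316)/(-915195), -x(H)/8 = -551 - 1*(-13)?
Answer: 915195/3113947326404 ≈ 2.9390e-7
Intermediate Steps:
x(H) = 4304 (x(H) = -8*(-551 - 1*(-13)) = -8*(-551 + 13) = -8*(-538) = 4304)
w = -316/915195 (w = 316/(-915195) = 316*(-1/915195) = -316/915195 ≈ -0.00034528)
1/(x(2424) + (w + 3398192)) = 1/(4304 + (-316/915195 + 3398192)) = 1/(4304 + 3110008327124/915195) = 1/(3113947326404/915195) = 915195/3113947326404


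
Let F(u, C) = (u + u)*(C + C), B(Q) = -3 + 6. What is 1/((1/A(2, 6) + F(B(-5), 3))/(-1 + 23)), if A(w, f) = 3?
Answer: 66/109 ≈ 0.60550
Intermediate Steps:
B(Q) = 3
F(u, C) = 4*C*u (F(u, C) = (2*u)*(2*C) = 4*C*u)
1/((1/A(2, 6) + F(B(-5), 3))/(-1 + 23)) = 1/((1/3 + 4*3*3)/(-1 + 23)) = 1/((⅓ + 36)/22) = 1/((109/3)*(1/22)) = 1/(109/66) = 66/109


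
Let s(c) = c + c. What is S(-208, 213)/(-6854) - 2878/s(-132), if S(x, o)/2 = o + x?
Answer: 4930793/452364 ≈ 10.900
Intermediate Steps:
S(x, o) = 2*o + 2*x (S(x, o) = 2*(o + x) = 2*o + 2*x)
s(c) = 2*c
S(-208, 213)/(-6854) - 2878/s(-132) = (2*213 + 2*(-208))/(-6854) - 2878/(2*(-132)) = (426 - 416)*(-1/6854) - 2878/(-264) = 10*(-1/6854) - 2878*(-1/264) = -5/3427 + 1439/132 = 4930793/452364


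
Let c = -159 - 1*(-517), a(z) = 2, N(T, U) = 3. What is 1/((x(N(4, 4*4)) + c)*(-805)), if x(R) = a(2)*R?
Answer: -1/293020 ≈ -3.4127e-6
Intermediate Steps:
c = 358 (c = -159 + 517 = 358)
x(R) = 2*R
1/((x(N(4, 4*4)) + c)*(-805)) = 1/((2*3 + 358)*(-805)) = 1/((6 + 358)*(-805)) = 1/(364*(-805)) = 1/(-293020) = -1/293020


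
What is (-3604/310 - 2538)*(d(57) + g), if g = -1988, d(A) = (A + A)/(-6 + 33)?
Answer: 7055757968/1395 ≈ 5.0579e+6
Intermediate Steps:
d(A) = 2*A/27 (d(A) = (2*A)/27 = (2*A)*(1/27) = 2*A/27)
(-3604/310 - 2538)*(d(57) + g) = (-3604/310 - 2538)*((2/27)*57 - 1988) = (-3604*1/310 - 2538)*(38/9 - 1988) = (-1802/155 - 2538)*(-17854/9) = -395192/155*(-17854/9) = 7055757968/1395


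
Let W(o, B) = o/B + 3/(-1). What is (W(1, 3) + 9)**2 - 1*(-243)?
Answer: 2548/9 ≈ 283.11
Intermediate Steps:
W(o, B) = -3 + o/B (W(o, B) = o/B + 3*(-1) = o/B - 3 = -3 + o/B)
(W(1, 3) + 9)**2 - 1*(-243) = ((-3 + 1/3) + 9)**2 - 1*(-243) = ((-3 + 1*(1/3)) + 9)**2 + 243 = ((-3 + 1/3) + 9)**2 + 243 = (-8/3 + 9)**2 + 243 = (19/3)**2 + 243 = 361/9 + 243 = 2548/9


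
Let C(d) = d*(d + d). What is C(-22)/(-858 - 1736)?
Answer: -484/1297 ≈ -0.37317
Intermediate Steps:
C(d) = 2*d² (C(d) = d*(2*d) = 2*d²)
C(-22)/(-858 - 1736) = (2*(-22)²)/(-858 - 1736) = (2*484)/(-2594) = 968*(-1/2594) = -484/1297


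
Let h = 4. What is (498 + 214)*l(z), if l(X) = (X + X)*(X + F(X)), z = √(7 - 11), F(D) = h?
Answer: -5696 + 11392*I ≈ -5696.0 + 11392.0*I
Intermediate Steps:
F(D) = 4
z = 2*I (z = √(-4) = 2*I ≈ 2.0*I)
l(X) = 2*X*(4 + X) (l(X) = (X + X)*(X + 4) = (2*X)*(4 + X) = 2*X*(4 + X))
(498 + 214)*l(z) = (498 + 214)*(2*(2*I)*(4 + 2*I)) = 712*(4*I*(4 + 2*I)) = 2848*I*(4 + 2*I)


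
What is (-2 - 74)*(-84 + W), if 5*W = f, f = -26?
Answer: 33896/5 ≈ 6779.2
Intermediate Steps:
W = -26/5 (W = (1/5)*(-26) = -26/5 ≈ -5.2000)
(-2 - 74)*(-84 + W) = (-2 - 74)*(-84 - 26/5) = -76*(-446/5) = 33896/5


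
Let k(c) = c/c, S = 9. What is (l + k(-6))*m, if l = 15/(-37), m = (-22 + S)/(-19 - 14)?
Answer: 26/111 ≈ 0.23423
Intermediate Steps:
m = 13/33 (m = (-22 + 9)/(-19 - 14) = -13/(-33) = -13*(-1/33) = 13/33 ≈ 0.39394)
k(c) = 1
l = -15/37 (l = 15*(-1/37) = -15/37 ≈ -0.40541)
(l + k(-6))*m = (-15/37 + 1)*(13/33) = (22/37)*(13/33) = 26/111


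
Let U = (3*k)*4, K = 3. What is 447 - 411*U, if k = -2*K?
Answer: 30039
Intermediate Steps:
k = -6 (k = -2*3 = -6)
U = -72 (U = (3*(-6))*4 = -18*4 = -72)
447 - 411*U = 447 - 411*(-72) = 447 + 29592 = 30039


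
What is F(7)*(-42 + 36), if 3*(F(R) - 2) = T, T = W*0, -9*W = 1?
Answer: -12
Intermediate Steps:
W = -⅑ (W = -⅑*1 = -⅑ ≈ -0.11111)
T = 0 (T = -⅑*0 = 0)
F(R) = 2 (F(R) = 2 + (⅓)*0 = 2 + 0 = 2)
F(7)*(-42 + 36) = 2*(-42 + 36) = 2*(-6) = -12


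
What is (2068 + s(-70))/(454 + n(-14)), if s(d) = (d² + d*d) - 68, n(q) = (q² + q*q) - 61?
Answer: 2360/157 ≈ 15.032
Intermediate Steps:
n(q) = -61 + 2*q² (n(q) = (q² + q²) - 61 = 2*q² - 61 = -61 + 2*q²)
s(d) = -68 + 2*d² (s(d) = (d² + d²) - 68 = 2*d² - 68 = -68 + 2*d²)
(2068 + s(-70))/(454 + n(-14)) = (2068 + (-68 + 2*(-70)²))/(454 + (-61 + 2*(-14)²)) = (2068 + (-68 + 2*4900))/(454 + (-61 + 2*196)) = (2068 + (-68 + 9800))/(454 + (-61 + 392)) = (2068 + 9732)/(454 + 331) = 11800/785 = 11800*(1/785) = 2360/157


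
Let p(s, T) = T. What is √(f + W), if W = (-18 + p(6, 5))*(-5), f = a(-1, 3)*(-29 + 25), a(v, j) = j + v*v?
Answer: 7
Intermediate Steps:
a(v, j) = j + v²
f = -16 (f = (3 + (-1)²)*(-29 + 25) = (3 + 1)*(-4) = 4*(-4) = -16)
W = 65 (W = (-18 + 5)*(-5) = -13*(-5) = 65)
√(f + W) = √(-16 + 65) = √49 = 7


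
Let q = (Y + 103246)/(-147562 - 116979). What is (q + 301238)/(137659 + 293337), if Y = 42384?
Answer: 19922414032/28504028209 ≈ 0.69893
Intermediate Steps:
q = -145630/264541 (q = (42384 + 103246)/(-147562 - 116979) = 145630/(-264541) = 145630*(-1/264541) = -145630/264541 ≈ -0.55050)
(q + 301238)/(137659 + 293337) = (-145630/264541 + 301238)/(137659 + 293337) = (79689656128/264541)/430996 = (79689656128/264541)*(1/430996) = 19922414032/28504028209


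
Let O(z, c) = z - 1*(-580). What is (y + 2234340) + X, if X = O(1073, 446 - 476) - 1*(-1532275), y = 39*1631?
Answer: 3831877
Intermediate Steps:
O(z, c) = 580 + z (O(z, c) = z + 580 = 580 + z)
y = 63609
X = 1533928 (X = (580 + 1073) - 1*(-1532275) = 1653 + 1532275 = 1533928)
(y + 2234340) + X = (63609 + 2234340) + 1533928 = 2297949 + 1533928 = 3831877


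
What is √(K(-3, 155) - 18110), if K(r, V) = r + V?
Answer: I*√17958 ≈ 134.01*I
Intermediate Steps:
K(r, V) = V + r
√(K(-3, 155) - 18110) = √((155 - 3) - 18110) = √(152 - 18110) = √(-17958) = I*√17958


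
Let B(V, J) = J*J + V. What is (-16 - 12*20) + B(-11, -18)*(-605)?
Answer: -189621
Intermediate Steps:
B(V, J) = V + J² (B(V, J) = J² + V = V + J²)
(-16 - 12*20) + B(-11, -18)*(-605) = (-16 - 12*20) + (-11 + (-18)²)*(-605) = (-16 - 240) + (-11 + 324)*(-605) = -256 + 313*(-605) = -256 - 189365 = -189621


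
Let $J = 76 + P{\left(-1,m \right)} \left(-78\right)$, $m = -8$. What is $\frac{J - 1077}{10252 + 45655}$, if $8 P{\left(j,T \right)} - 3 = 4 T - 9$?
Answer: $- \frac{1261}{111814} \approx -0.011278$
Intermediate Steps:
$P{\left(j,T \right)} = - \frac{3}{4} + \frac{T}{2}$ ($P{\left(j,T \right)} = \frac{3}{8} + \frac{4 T - 9}{8} = \frac{3}{8} + \frac{-9 + 4 T}{8} = \frac{3}{8} + \left(- \frac{9}{8} + \frac{T}{2}\right) = - \frac{3}{4} + \frac{T}{2}$)
$J = \frac{893}{2}$ ($J = 76 + \left(- \frac{3}{4} + \frac{1}{2} \left(-8\right)\right) \left(-78\right) = 76 + \left(- \frac{3}{4} - 4\right) \left(-78\right) = 76 - - \frac{741}{2} = 76 + \frac{741}{2} = \frac{893}{2} \approx 446.5$)
$\frac{J - 1077}{10252 + 45655} = \frac{\frac{893}{2} - 1077}{10252 + 45655} = - \frac{1261}{2 \cdot 55907} = \left(- \frac{1261}{2}\right) \frac{1}{55907} = - \frac{1261}{111814}$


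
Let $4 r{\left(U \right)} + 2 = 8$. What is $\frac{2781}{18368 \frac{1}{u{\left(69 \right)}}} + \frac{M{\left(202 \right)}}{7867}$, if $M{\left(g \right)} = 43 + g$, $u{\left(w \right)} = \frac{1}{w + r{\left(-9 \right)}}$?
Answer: $\frac{113046469}{3395774816} \approx 0.03329$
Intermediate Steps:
$r{\left(U \right)} = \frac{3}{2}$ ($r{\left(U \right)} = - \frac{1}{2} + \frac{1}{4} \cdot 8 = - \frac{1}{2} + 2 = \frac{3}{2}$)
$u{\left(w \right)} = \frac{1}{\frac{3}{2} + w}$ ($u{\left(w \right)} = \frac{1}{w + \frac{3}{2}} = \frac{1}{\frac{3}{2} + w}$)
$\frac{2781}{18368 \frac{1}{u{\left(69 \right)}}} + \frac{M{\left(202 \right)}}{7867} = \frac{2781}{18368 \frac{1}{2 \frac{1}{3 + 2 \cdot 69}}} + \frac{43 + 202}{7867} = \frac{2781}{18368 \frac{1}{2 \frac{1}{3 + 138}}} + 245 \cdot \frac{1}{7867} = \frac{2781}{18368 \frac{1}{2 \cdot \frac{1}{141}}} + \frac{245}{7867} = \frac{2781}{18368 \frac{1}{\frac{2}{141}}} + \frac{245}{7867} = \frac{2781}{18368 \cdot \frac{141}{2}} + \frac{245}{7867} = \frac{2781}{1294944} + \frac{245}{7867} = 2781 \cdot \frac{1}{1294944} + \frac{245}{7867} = \frac{927}{431648} + \frac{245}{7867} = \frac{113046469}{3395774816}$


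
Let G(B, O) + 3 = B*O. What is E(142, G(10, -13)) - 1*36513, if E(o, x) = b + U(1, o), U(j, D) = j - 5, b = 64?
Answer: -36453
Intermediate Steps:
U(j, D) = -5 + j
G(B, O) = -3 + B*O
E(o, x) = 60 (E(o, x) = 64 + (-5 + 1) = 64 - 4 = 60)
E(142, G(10, -13)) - 1*36513 = 60 - 1*36513 = 60 - 36513 = -36453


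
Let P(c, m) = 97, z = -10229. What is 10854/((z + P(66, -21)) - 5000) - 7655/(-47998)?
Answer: -16880618/30262739 ≈ -0.55780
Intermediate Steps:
10854/((z + P(66, -21)) - 5000) - 7655/(-47998) = 10854/((-10229 + 97) - 5000) - 7655/(-47998) = 10854/(-10132 - 5000) - 7655*(-1/47998) = 10854/(-15132) + 7655/47998 = 10854*(-1/15132) + 7655/47998 = -1809/2522 + 7655/47998 = -16880618/30262739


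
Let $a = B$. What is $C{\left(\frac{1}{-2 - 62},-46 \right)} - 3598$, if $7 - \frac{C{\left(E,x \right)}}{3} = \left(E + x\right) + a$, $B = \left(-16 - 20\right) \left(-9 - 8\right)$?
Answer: $- \frac{337597}{64} \approx -5275.0$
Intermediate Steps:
$B = 612$ ($B = \left(-36\right) \left(-17\right) = 612$)
$a = 612$
$C{\left(E,x \right)} = -1815 - 3 E - 3 x$ ($C{\left(E,x \right)} = 21 - 3 \left(\left(E + x\right) + 612\right) = 21 - 3 \left(612 + E + x\right) = 21 - \left(1836 + 3 E + 3 x\right) = -1815 - 3 E - 3 x$)
$C{\left(\frac{1}{-2 - 62},-46 \right)} - 3598 = \left(-1815 - \frac{3}{-2 - 62} - -138\right) - 3598 = \left(-1815 - \frac{3}{-64} + 138\right) - 3598 = \left(-1815 - - \frac{3}{64} + 138\right) - 3598 = \left(-1815 + \frac{3}{64} + 138\right) - 3598 = - \frac{107325}{64} - 3598 = - \frac{337597}{64}$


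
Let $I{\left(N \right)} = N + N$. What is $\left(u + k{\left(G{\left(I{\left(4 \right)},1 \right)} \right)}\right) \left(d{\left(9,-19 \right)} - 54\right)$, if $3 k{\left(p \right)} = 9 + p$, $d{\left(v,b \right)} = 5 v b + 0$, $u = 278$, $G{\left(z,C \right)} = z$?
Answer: $-257853$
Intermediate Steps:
$I{\left(N \right)} = 2 N$
$d{\left(v,b \right)} = 5 b v$ ($d{\left(v,b \right)} = 5 b v + 0 = 5 b v$)
$k{\left(p \right)} = 3 + \frac{p}{3}$ ($k{\left(p \right)} = \frac{9 + p}{3} = 3 + \frac{p}{3}$)
$\left(u + k{\left(G{\left(I{\left(4 \right)},1 \right)} \right)}\right) \left(d{\left(9,-19 \right)} - 54\right) = \left(278 + \left(3 + \frac{2 \cdot 4}{3}\right)\right) \left(5 \left(-19\right) 9 - 54\right) = \left(278 + \left(3 + \frac{1}{3} \cdot 8\right)\right) \left(-855 - 54\right) = \left(278 + \left(3 + \frac{8}{3}\right)\right) \left(-909\right) = \left(278 + \frac{17}{3}\right) \left(-909\right) = \frac{851}{3} \left(-909\right) = -257853$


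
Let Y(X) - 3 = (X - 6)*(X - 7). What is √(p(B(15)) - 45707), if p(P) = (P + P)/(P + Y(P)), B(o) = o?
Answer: 4*I*√25710/3 ≈ 213.79*I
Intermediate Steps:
Y(X) = 3 + (-7 + X)*(-6 + X) (Y(X) = 3 + (X - 6)*(X - 7) = 3 + (-6 + X)*(-7 + X) = 3 + (-7 + X)*(-6 + X))
p(P) = 2*P/(45 + P² - 12*P) (p(P) = (P + P)/(P + (45 + P² - 13*P)) = (2*P)/(45 + P² - 12*P) = 2*P/(45 + P² - 12*P))
√(p(B(15)) - 45707) = √(2*15/(45 + 15² - 12*15) - 45707) = √(2*15/(45 + 225 - 180) - 45707) = √(2*15/90 - 45707) = √(2*15*(1/90) - 45707) = √(⅓ - 45707) = √(-137120/3) = 4*I*√25710/3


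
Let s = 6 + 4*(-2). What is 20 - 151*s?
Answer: 322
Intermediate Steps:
s = -2 (s = 6 - 8 = -2)
20 - 151*s = 20 - 151*(-2) = 20 + 302 = 322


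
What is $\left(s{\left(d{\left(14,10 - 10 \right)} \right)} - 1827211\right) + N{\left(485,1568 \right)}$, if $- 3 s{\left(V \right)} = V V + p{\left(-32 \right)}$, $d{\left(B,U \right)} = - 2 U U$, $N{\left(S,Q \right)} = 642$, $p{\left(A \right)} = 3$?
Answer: $-1826570$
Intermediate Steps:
$d{\left(B,U \right)} = - 2 U^{2}$
$s{\left(V \right)} = -1 - \frac{V^{2}}{3}$ ($s{\left(V \right)} = - \frac{V V + 3}{3} = - \frac{V^{2} + 3}{3} = - \frac{3 + V^{2}}{3} = -1 - \frac{V^{2}}{3}$)
$\left(s{\left(d{\left(14,10 - 10 \right)} \right)} - 1827211\right) + N{\left(485,1568 \right)} = \left(\left(-1 - \frac{\left(- 2 \left(10 - 10\right)^{2}\right)^{2}}{3}\right) - 1827211\right) + 642 = \left(\left(-1 - \frac{\left(- 2 \cdot 0^{2}\right)^{2}}{3}\right) - 1827211\right) + 642 = \left(\left(-1 - \frac{\left(\left(-2\right) 0\right)^{2}}{3}\right) - 1827211\right) + 642 = \left(\left(-1 - \frac{0^{2}}{3}\right) - 1827211\right) + 642 = \left(\left(-1 - 0\right) - 1827211\right) + 642 = \left(\left(-1 + 0\right) - 1827211\right) + 642 = \left(-1 - 1827211\right) + 642 = -1827212 + 642 = -1826570$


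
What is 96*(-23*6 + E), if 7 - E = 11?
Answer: -13632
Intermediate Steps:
E = -4 (E = 7 - 1*11 = 7 - 11 = -4)
96*(-23*6 + E) = 96*(-23*6 - 4) = 96*(-138 - 4) = 96*(-142) = -13632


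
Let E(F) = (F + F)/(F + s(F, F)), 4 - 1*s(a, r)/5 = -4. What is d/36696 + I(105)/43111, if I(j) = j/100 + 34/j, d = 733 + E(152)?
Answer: 13321994867/664440527520 ≈ 0.020050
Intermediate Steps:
s(a, r) = 40 (s(a, r) = 20 - 5*(-4) = 20 + 20 = 40)
E(F) = 2*F/(40 + F) (E(F) = (F + F)/(F + 40) = (2*F)/(40 + F) = 2*F/(40 + F))
d = 8815/12 (d = 733 + 2*152/(40 + 152) = 733 + 2*152/192 = 733 + 2*152*(1/192) = 733 + 19/12 = 8815/12 ≈ 734.58)
I(j) = 34/j + j/100 (I(j) = j*(1/100) + 34/j = j/100 + 34/j = 34/j + j/100)
d/36696 + I(105)/43111 = (8815/12)/36696 + (34/105 + (1/100)*105)/43111 = (8815/12)*(1/36696) + (34*(1/105) + 21/20)*(1/43111) = 8815/440352 + (34/105 + 21/20)*(1/43111) = 8815/440352 + (577/420)*(1/43111) = 8815/440352 + 577/18106620 = 13321994867/664440527520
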